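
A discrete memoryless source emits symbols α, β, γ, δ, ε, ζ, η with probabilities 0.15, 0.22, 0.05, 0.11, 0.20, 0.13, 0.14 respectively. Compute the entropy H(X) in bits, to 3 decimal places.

2.702 bits

H = −Σ pᵢ log₂ pᵢ.
−0.15·log₂(0.15) = 0.4105
−0.22·log₂(0.22) = 0.4806
−0.05·log₂(0.05) = 0.2161
−0.11·log₂(0.11) = 0.3503
−0.20·log₂(0.20) = 0.4644
−0.13·log₂(0.13) = 0.3826
−0.14·log₂(0.14) = 0.3971
Sum ≈ 2.7016 → 2.702 bits.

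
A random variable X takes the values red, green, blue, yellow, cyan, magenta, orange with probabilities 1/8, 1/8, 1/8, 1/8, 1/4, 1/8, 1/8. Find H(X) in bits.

Each probability is a power of 1/2, so log₂(1/p) is an integer.
H = Σ p·log₂(1/p) = 1/8·3 + 1/8·3 + 1/8·3 + 1/8·3 + 1/4·2 + 1/8·3 + 1/8·3 = 2.75 bits.

2.75 bits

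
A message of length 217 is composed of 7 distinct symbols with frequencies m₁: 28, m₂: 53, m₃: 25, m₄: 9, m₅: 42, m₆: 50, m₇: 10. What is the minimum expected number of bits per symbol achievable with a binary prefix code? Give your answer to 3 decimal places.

2.613 bits/symbol

Probabilities are the counts divided by 217.
Repeatedly combine the two least-probable nodes; the expected code length is the sum of the merged weights.
merge 9/217 + 10/217 → 19/217
merge 19/217 + 25/217 → 44/217
merge 4/31 + 6/31 → 10/31
merge 44/217 + 50/217 → 94/217
merge 53/217 + 10/31 → 123/217
merge 94/217 + 123/217 → 1
L = 19/217 + 44/217 + 10/31 + 94/217 + 123/217 + 1 = 81/31 ≈ 2.613 bits/symbol.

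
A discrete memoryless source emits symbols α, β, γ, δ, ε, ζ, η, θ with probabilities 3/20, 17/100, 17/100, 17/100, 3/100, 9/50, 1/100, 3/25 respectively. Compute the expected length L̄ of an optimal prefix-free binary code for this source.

2.85 bits/symbol

Repeatedly combine the two least-probable nodes; the expected code length is the sum of the merged weights.
merge 1/100 + 3/100 → 1/25
merge 1/25 + 3/25 → 4/25
merge 3/20 + 4/25 → 31/100
merge 17/100 + 17/100 → 17/50
merge 17/100 + 9/50 → 7/20
merge 31/100 + 17/50 → 13/20
merge 7/20 + 13/20 → 1
L = 1/25 + 4/25 + 31/100 + 17/50 + 7/20 + 13/20 + 1 = 57/20 = 2.85 bits/symbol.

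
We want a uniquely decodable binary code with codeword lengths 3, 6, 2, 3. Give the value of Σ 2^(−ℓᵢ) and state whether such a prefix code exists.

With common denominator 2^6 = 64: Σ 2^(−ℓᵢ) = 8/64 + 1/64 + 16/64 + 8/64 = 33/64 = 0.515625.
Kraft's inequality requires Σ ≤ 1; here Σ = 0.515625 ≤ 1, so such a prefix code exists.

0.515625; yes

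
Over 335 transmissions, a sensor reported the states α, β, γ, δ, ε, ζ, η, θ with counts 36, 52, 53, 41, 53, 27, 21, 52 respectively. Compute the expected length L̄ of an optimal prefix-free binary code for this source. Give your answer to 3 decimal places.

2.985 bits/symbol

Probabilities are the counts divided by 335.
Repeatedly combine the two least-probable nodes; the expected code length is the sum of the merged weights.
merge 21/335 + 27/335 → 48/335
merge 36/335 + 41/335 → 77/335
merge 48/335 + 52/335 → 20/67
merge 52/335 + 53/335 → 21/67
merge 53/335 + 77/335 → 26/67
merge 20/67 + 21/67 → 41/67
merge 26/67 + 41/67 → 1
L = 48/335 + 77/335 + 20/67 + 21/67 + 26/67 + 41/67 + 1 = 200/67 ≈ 2.985 bits/symbol.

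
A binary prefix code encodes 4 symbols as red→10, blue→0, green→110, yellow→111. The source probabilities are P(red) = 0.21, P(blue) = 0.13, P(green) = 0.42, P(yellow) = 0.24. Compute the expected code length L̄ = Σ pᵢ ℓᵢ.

2.53 bits/symbol

L̄ = Σ pᵢ·ℓᵢ = 0.21·2 + 0.13·1 + 0.42·3 + 0.24·3 = 2.53 bits/symbol.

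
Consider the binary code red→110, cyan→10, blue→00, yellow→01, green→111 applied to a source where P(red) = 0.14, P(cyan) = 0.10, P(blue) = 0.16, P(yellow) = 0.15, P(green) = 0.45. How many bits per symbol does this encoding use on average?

L̄ = Σ pᵢ·ℓᵢ = 0.14·3 + 0.10·2 + 0.16·2 + 0.15·2 + 0.45·3 = 2.59 bits/symbol.

2.59 bits/symbol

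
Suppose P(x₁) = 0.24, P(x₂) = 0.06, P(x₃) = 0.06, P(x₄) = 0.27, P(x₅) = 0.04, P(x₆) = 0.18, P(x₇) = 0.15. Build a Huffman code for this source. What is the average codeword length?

Repeatedly combine the two least-probable nodes; the expected code length is the sum of the merged weights.
merge 1/25 + 3/50 → 1/10
merge 3/50 + 1/10 → 4/25
merge 3/20 + 4/25 → 31/100
merge 9/50 + 6/25 → 21/50
merge 27/100 + 31/100 → 29/50
merge 21/50 + 29/50 → 1
L = 1/10 + 4/25 + 31/100 + 21/50 + 29/50 + 1 = 257/100 = 2.57 bits/symbol.

2.57 bits/symbol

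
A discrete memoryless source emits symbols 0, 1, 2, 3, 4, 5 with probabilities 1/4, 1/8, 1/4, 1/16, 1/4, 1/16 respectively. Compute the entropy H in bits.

2.375 bits

Each probability is a power of 1/2, so log₂(1/p) is an integer.
H = Σ p·log₂(1/p) = 1/4·2 + 1/8·3 + 1/4·2 + 1/16·4 + 1/4·2 + 1/16·4 = 2.375 bits.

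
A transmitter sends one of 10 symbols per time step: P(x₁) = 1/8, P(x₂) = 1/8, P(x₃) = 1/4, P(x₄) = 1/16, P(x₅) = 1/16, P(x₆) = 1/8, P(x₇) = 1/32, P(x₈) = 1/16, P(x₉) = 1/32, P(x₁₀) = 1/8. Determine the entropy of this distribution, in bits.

3.0625 bits

Each probability is a power of 1/2, so log₂(1/p) is an integer.
H = Σ p·log₂(1/p) = 1/8·3 + 1/8·3 + 1/4·2 + 1/16·4 + 1/16·4 + 1/8·3 + 1/32·5 + 1/16·4 + 1/32·5 + 1/8·3 = 3.0625 bits.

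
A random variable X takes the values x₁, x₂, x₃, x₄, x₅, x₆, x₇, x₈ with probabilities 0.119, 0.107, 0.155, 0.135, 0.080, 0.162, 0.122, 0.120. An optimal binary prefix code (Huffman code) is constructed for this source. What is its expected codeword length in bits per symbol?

Repeatedly combine the two least-probable nodes; the expected code length is the sum of the merged weights.
merge 2/25 + 107/1000 → 187/1000
merge 119/1000 + 3/25 → 239/1000
merge 61/500 + 27/200 → 257/1000
merge 31/200 + 81/500 → 317/1000
merge 187/1000 + 239/1000 → 213/500
merge 257/1000 + 317/1000 → 287/500
merge 213/500 + 287/500 → 1
L = 187/1000 + 239/1000 + 257/1000 + 317/1000 + 213/500 + 287/500 + 1 = 3 bits/symbol.

3 bits/symbol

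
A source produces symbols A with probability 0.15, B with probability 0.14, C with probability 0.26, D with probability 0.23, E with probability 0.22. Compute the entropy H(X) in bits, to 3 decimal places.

H = −Σ pᵢ log₂ pᵢ.
−0.15·log₂(0.15) = 0.4105
−0.14·log₂(0.14) = 0.3971
−0.26·log₂(0.26) = 0.5053
−0.23·log₂(0.23) = 0.4877
−0.22·log₂(0.22) = 0.4806
Sum ≈ 2.2812 → 2.281 bits.

2.281 bits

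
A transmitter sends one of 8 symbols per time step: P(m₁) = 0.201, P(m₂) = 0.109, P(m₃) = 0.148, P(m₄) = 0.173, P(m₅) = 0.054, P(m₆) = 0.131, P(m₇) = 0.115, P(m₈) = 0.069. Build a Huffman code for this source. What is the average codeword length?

2.922 bits/symbol

Repeatedly combine the two least-probable nodes; the expected code length is the sum of the merged weights.
merge 27/500 + 69/1000 → 123/1000
merge 109/1000 + 23/200 → 28/125
merge 123/1000 + 131/1000 → 127/500
merge 37/250 + 173/1000 → 321/1000
merge 201/1000 + 28/125 → 17/40
merge 127/500 + 321/1000 → 23/40
merge 17/40 + 23/40 → 1
L = 123/1000 + 28/125 + 127/500 + 321/1000 + 17/40 + 23/40 + 1 = 1461/500 = 2.922 bits/symbol.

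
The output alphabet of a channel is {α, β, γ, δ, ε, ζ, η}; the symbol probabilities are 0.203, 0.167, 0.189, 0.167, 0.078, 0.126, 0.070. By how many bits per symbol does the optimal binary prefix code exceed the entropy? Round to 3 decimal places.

Entropy H = −Σ p log₂ p ≈ 2.7159 bits.
Huffman merges: 7/100+39/500→37/250; 63/500+37/250→137/500; 167/1000+167/1000→167/500; 189/1000+203/1000→49/125; 137/500+167/500→76/125; 49/125+76/125→1. L = 689/250 ≈ 2.7560.
L − H = 2.7560 − 2.7159 = 0.040 bits.

0.040 bits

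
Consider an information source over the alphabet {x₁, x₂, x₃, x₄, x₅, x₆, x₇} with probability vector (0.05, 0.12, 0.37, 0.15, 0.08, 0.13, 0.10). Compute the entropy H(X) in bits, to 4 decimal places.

H = −Σ pᵢ log₂ pᵢ.
−0.05·log₂(0.05) = 0.2161
−0.12·log₂(0.12) = 0.3671
−0.37·log₂(0.37) = 0.5307
−0.15·log₂(0.15) = 0.4105
−0.08·log₂(0.08) = 0.2915
−0.13·log₂(0.13) = 0.3826
−0.10·log₂(0.10) = 0.3322
Sum ≈ 2.5308 → 2.5308 bits.

2.5308 bits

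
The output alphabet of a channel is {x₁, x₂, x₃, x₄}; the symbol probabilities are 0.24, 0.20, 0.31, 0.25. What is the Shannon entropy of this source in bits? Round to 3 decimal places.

H = −Σ pᵢ log₂ pᵢ.
−0.24·log₂(0.24) = 0.4941
−0.20·log₂(0.20) = 0.4644
−0.31·log₂(0.31) = 0.5238
−0.25·log₂(0.25) = 0.5000
Sum ≈ 1.9823 → 1.982 bits.

1.982 bits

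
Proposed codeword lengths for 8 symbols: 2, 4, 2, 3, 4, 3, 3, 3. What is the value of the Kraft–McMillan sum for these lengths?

1.125

With common denominator 2^4 = 16: Σ 2^(−ℓᵢ) = 4/16 + 1/16 + 4/16 + 2/16 + 1/16 + 2/16 + 2/16 + 2/16 = 18/16 = 1.125.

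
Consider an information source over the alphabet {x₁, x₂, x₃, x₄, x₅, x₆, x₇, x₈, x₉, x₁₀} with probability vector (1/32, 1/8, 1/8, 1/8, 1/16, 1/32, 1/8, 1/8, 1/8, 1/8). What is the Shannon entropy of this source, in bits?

3.1875 bits

Each probability is a power of 1/2, so log₂(1/p) is an integer.
H = Σ p·log₂(1/p) = 1/32·5 + 1/8·3 + 1/8·3 + 1/8·3 + 1/16·4 + 1/32·5 + 1/8·3 + 1/8·3 + 1/8·3 + 1/8·3 = 3.1875 bits.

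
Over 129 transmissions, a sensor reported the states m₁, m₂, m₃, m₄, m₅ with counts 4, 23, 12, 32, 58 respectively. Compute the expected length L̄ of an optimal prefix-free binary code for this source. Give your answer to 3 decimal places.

Probabilities are the counts divided by 129.
Repeatedly combine the two least-probable nodes; the expected code length is the sum of the merged weights.
merge 4/129 + 4/43 → 16/129
merge 16/129 + 23/129 → 13/43
merge 32/129 + 13/43 → 71/129
merge 58/129 + 71/129 → 1
L = 16/129 + 13/43 + 71/129 + 1 = 85/43 ≈ 1.977 bits/symbol.

1.977 bits/symbol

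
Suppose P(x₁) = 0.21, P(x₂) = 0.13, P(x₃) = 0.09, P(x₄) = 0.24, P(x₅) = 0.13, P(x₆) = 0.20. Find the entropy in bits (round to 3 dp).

H = −Σ pᵢ log₂ pᵢ.
−0.21·log₂(0.21) = 0.4728
−0.13·log₂(0.13) = 0.3826
−0.09·log₂(0.09) = 0.3127
−0.24·log₂(0.24) = 0.4941
−0.13·log₂(0.13) = 0.3826
−0.20·log₂(0.20) = 0.4644
Sum ≈ 2.5093 → 2.509 bits.

2.509 bits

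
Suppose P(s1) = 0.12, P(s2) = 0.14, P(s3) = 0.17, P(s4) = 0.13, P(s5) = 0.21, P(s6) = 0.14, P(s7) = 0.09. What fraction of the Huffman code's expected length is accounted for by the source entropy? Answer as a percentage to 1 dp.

Entropy H = −Σ p log₂ p ≈ 2.7640 bits.
Huffman merges: 9/100+3/25→21/100; 13/100+7/50→27/100; 7/50+17/100→31/100; 21/100+21/100→21/50; 27/100+31/100→29/50; 21/50+29/50→1. L = 279/100 ≈ 2.7900.
Efficiency = H/L = 2.7640/2.7900 = 99.1%.

99.1%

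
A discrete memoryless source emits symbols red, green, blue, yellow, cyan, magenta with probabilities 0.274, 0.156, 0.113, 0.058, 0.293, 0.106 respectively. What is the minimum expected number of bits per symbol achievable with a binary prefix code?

2.433 bits/symbol

Repeatedly combine the two least-probable nodes; the expected code length is the sum of the merged weights.
merge 29/500 + 53/500 → 41/250
merge 113/1000 + 39/250 → 269/1000
merge 41/250 + 269/1000 → 433/1000
merge 137/500 + 293/1000 → 567/1000
merge 433/1000 + 567/1000 → 1
L = 41/250 + 269/1000 + 433/1000 + 567/1000 + 1 = 2433/1000 = 2.433 bits/symbol.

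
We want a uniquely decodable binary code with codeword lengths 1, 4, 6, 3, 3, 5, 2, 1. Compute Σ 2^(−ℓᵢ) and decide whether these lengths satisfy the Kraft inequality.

With common denominator 2^6 = 64: Σ 2^(−ℓᵢ) = 32/64 + 4/64 + 1/64 + 8/64 + 8/64 + 2/64 + 16/64 + 32/64 = 103/64 = 1.609375.
Kraft's inequality requires Σ ≤ 1; here Σ = 1.609375 > 1, so no such prefix code exists.

1.609375; no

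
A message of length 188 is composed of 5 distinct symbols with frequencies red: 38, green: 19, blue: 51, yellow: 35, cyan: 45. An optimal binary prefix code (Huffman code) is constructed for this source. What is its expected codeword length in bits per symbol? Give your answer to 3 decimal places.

Probabilities are the counts divided by 188.
Repeatedly combine the two least-probable nodes; the expected code length is the sum of the merged weights.
merge 19/188 + 35/188 → 27/94
merge 19/94 + 45/188 → 83/188
merge 51/188 + 27/94 → 105/188
merge 83/188 + 105/188 → 1
L = 27/94 + 83/188 + 105/188 + 1 = 215/94 ≈ 2.287 bits/symbol.

2.287 bits/symbol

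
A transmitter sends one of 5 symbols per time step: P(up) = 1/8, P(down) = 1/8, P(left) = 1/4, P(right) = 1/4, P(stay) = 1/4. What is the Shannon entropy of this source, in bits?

2.25 bits

Each probability is a power of 1/2, so log₂(1/p) is an integer.
H = Σ p·log₂(1/p) = 1/8·3 + 1/8·3 + 1/4·2 + 1/4·2 + 1/4·2 = 2.25 bits.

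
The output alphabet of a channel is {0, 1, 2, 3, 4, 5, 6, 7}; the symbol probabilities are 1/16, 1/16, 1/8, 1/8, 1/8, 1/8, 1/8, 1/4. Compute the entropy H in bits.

2.875 bits

Each probability is a power of 1/2, so log₂(1/p) is an integer.
H = Σ p·log₂(1/p) = 1/16·4 + 1/16·4 + 1/8·3 + 1/8·3 + 1/8·3 + 1/8·3 + 1/8·3 + 1/4·2 = 2.875 bits.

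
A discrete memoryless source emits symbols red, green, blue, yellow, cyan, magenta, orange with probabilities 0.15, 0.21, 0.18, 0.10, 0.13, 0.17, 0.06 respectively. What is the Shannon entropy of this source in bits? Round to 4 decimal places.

2.7216 bits

H = −Σ pᵢ log₂ pᵢ.
−0.15·log₂(0.15) = 0.4105
−0.21·log₂(0.21) = 0.4728
−0.18·log₂(0.18) = 0.4453
−0.10·log₂(0.10) = 0.3322
−0.13·log₂(0.13) = 0.3826
−0.17·log₂(0.17) = 0.4346
−0.06·log₂(0.06) = 0.2435
Sum ≈ 2.7216 → 2.7216 bits.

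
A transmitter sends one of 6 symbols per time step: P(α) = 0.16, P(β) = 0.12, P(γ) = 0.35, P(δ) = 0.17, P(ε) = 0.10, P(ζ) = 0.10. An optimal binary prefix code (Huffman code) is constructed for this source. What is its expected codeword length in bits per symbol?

Repeatedly combine the two least-probable nodes; the expected code length is the sum of the merged weights.
merge 1/10 + 1/10 → 1/5
merge 3/25 + 4/25 → 7/25
merge 17/100 + 1/5 → 37/100
merge 7/25 + 7/20 → 63/100
merge 37/100 + 63/100 → 1
L = 1/5 + 7/25 + 37/100 + 63/100 + 1 = 62/25 = 2.48 bits/symbol.

2.48 bits/symbol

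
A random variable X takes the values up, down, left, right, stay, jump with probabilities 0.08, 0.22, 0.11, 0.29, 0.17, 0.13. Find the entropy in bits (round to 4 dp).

H = −Σ pᵢ log₂ pᵢ.
−0.08·log₂(0.08) = 0.2915
−0.22·log₂(0.22) = 0.4806
−0.11·log₂(0.11) = 0.3503
−0.29·log₂(0.29) = 0.5179
−0.17·log₂(0.17) = 0.4346
−0.13·log₂(0.13) = 0.3826
Sum ≈ 2.4575 → 2.4575 bits.

2.4575 bits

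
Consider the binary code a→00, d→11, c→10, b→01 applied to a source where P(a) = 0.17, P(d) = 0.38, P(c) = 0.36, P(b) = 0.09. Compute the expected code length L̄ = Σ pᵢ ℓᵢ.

2 bits/symbol

L̄ = Σ pᵢ·ℓᵢ = 0.17·2 + 0.38·2 + 0.36·2 + 0.09·2 = 2 bits/symbol.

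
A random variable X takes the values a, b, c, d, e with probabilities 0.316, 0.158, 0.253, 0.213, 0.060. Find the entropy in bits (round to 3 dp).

H = −Σ pᵢ log₂ pᵢ.
−0.316·log₂(0.316) = 0.5252
−0.158·log₂(0.158) = 0.4206
−0.253·log₂(0.253) = 0.5016
−0.213·log₂(0.213) = 0.4752
−0.060·log₂(0.060) = 0.2435
Sum ≈ 2.1662 → 2.166 bits.

2.166 bits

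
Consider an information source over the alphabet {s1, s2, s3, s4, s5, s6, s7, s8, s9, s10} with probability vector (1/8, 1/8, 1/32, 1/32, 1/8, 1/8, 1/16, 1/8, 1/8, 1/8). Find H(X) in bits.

3.1875 bits

Each probability is a power of 1/2, so log₂(1/p) is an integer.
H = Σ p·log₂(1/p) = 1/8·3 + 1/8·3 + 1/32·5 + 1/32·5 + 1/8·3 + 1/8·3 + 1/16·4 + 1/8·3 + 1/8·3 + 1/8·3 = 3.1875 bits.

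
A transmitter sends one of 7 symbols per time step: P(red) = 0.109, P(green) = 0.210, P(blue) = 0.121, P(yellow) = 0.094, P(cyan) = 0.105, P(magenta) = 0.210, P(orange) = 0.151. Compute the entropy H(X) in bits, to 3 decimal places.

H = −Σ pᵢ log₂ pᵢ.
−0.109·log₂(0.109) = 0.3485
−0.210·log₂(0.210) = 0.4728
−0.121·log₂(0.121) = 0.3687
−0.094·log₂(0.094) = 0.3207
−0.105·log₂(0.105) = 0.3414
−0.210·log₂(0.210) = 0.4728
−0.151·log₂(0.151) = 0.4118
Sum ≈ 2.7368 → 2.737 bits.

2.737 bits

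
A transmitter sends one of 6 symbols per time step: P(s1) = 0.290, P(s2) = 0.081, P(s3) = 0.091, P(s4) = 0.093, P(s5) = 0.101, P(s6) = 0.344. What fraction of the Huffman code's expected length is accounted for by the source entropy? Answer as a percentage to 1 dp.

97.6%

Entropy H = −Σ p log₂ p ≈ 2.3086 bits.
Huffman merges: 81/1000+91/1000→43/250; 93/1000+101/1000→97/500; 43/250+97/500→183/500; 29/100+43/125→317/500; 183/500+317/500→1. L = 1183/500 ≈ 2.3660.
Efficiency = H/L = 2.3086/2.3660 = 97.6%.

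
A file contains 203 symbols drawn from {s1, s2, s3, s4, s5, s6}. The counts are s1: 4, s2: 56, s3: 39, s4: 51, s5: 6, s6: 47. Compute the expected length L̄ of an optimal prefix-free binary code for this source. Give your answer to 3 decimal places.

Probabilities are the counts divided by 203.
Repeatedly combine the two least-probable nodes; the expected code length is the sum of the merged weights.
merge 4/203 + 6/203 → 10/203
merge 10/203 + 39/203 → 7/29
merge 47/203 + 7/29 → 96/203
merge 51/203 + 8/29 → 107/203
merge 96/203 + 107/203 → 1
L = 10/203 + 7/29 + 96/203 + 107/203 + 1 = 465/203 ≈ 2.291 bits/symbol.

2.291 bits/symbol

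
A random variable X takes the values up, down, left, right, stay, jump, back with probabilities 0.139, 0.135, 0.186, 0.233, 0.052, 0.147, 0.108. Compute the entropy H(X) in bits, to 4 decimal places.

H = −Σ pᵢ log₂ pᵢ.
−0.139·log₂(0.139) = 0.3957
−0.135·log₂(0.135) = 0.3900
−0.186·log₂(0.186) = 0.4514
−0.233·log₂(0.233) = 0.4897
−0.052·log₂(0.052) = 0.2218
−0.147·log₂(0.147) = 0.4066
−0.108·log₂(0.108) = 0.3468
Sum ≈ 2.7019 → 2.7019 bits.

2.7019 bits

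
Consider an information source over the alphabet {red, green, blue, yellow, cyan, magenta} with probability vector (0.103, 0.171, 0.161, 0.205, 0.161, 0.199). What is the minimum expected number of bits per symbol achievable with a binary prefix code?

Repeatedly combine the two least-probable nodes; the expected code length is the sum of the merged weights.
merge 103/1000 + 161/1000 → 33/125
merge 161/1000 + 171/1000 → 83/250
merge 199/1000 + 41/200 → 101/250
merge 33/125 + 83/250 → 149/250
merge 101/250 + 149/250 → 1
L = 33/125 + 83/250 + 101/250 + 149/250 + 1 = 649/250 = 2.596 bits/symbol.

2.596 bits/symbol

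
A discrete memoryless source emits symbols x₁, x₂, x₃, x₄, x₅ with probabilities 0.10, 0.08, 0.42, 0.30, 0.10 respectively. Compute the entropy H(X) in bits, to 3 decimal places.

H = −Σ pᵢ log₂ pᵢ.
−0.10·log₂(0.10) = 0.3322
−0.08·log₂(0.08) = 0.2915
−0.42·log₂(0.42) = 0.5256
−0.30·log₂(0.30) = 0.5211
−0.10·log₂(0.10) = 0.3322
Sum ≈ 2.0026 → 2.003 bits.

2.003 bits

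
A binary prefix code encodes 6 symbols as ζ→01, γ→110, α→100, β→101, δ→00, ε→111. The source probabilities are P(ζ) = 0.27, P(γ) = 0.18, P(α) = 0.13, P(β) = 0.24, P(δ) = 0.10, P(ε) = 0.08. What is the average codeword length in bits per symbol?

L̄ = Σ pᵢ·ℓᵢ = 0.27·2 + 0.18·3 + 0.13·3 + 0.24·3 + 0.10·2 + 0.08·3 = 2.63 bits/symbol.

2.63 bits/symbol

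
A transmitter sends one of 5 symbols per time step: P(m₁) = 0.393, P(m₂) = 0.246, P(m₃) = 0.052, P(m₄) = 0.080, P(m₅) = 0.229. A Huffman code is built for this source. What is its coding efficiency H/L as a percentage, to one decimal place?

Entropy H = −Σ p log₂ p ≈ 2.0275 bits.
Huffman merges: 13/250+2/25→33/250; 33/250+229/1000→361/1000; 123/500+361/1000→607/1000; 393/1000+607/1000→1. L = 21/10 ≈ 2.1000.
Efficiency = H/L = 2.0275/2.1000 = 96.5%.

96.5%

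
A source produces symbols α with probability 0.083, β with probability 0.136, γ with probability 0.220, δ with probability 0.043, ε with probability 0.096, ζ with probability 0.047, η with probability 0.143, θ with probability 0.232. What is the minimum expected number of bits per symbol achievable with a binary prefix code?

2.811 bits/symbol

Repeatedly combine the two least-probable nodes; the expected code length is the sum of the merged weights.
merge 43/1000 + 47/1000 → 9/100
merge 83/1000 + 9/100 → 173/1000
merge 12/125 + 17/125 → 29/125
merge 143/1000 + 173/1000 → 79/250
merge 11/50 + 29/125 → 113/250
merge 29/125 + 79/250 → 137/250
merge 113/250 + 137/250 → 1
L = 9/100 + 173/1000 + 29/125 + 79/250 + 113/250 + 137/250 + 1 = 2811/1000 = 2.811 bits/symbol.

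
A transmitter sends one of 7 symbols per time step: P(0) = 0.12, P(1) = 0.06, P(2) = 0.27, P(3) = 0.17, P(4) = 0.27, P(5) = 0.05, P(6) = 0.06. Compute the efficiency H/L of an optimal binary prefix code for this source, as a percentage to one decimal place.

98.2%

Entropy H = −Σ p log₂ p ≈ 2.5249 bits.
Huffman merges: 1/20+3/50→11/100; 3/50+11/100→17/100; 3/25+17/100→29/100; 17/100+27/100→11/25; 27/100+29/100→14/25; 11/25+14/25→1. L = 257/100 ≈ 2.5700.
Efficiency = H/L = 2.5249/2.5700 = 98.2%.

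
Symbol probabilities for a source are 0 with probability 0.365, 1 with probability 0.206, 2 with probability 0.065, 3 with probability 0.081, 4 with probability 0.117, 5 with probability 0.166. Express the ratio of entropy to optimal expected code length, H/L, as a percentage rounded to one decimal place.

97.2%

Entropy H = −Σ p log₂ p ≈ 2.3425 bits.
Huffman merges: 13/200+81/1000→73/500; 117/1000+73/500→263/1000; 83/500+103/500→93/250; 263/1000+73/200→157/250; 93/250+157/250→1. L = 2409/1000 ≈ 2.4090.
Efficiency = H/L = 2.3425/2.4090 = 97.2%.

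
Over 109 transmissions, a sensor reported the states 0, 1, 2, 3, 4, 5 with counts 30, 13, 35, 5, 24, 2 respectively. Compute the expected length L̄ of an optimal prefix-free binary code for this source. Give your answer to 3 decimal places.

Probabilities are the counts divided by 109.
Repeatedly combine the two least-probable nodes; the expected code length is the sum of the merged weights.
merge 2/109 + 5/109 → 7/109
merge 7/109 + 13/109 → 20/109
merge 20/109 + 24/109 → 44/109
merge 30/109 + 35/109 → 65/109
merge 44/109 + 65/109 → 1
L = 7/109 + 20/109 + 44/109 + 65/109 + 1 = 245/109 ≈ 2.248 bits/symbol.

2.248 bits/symbol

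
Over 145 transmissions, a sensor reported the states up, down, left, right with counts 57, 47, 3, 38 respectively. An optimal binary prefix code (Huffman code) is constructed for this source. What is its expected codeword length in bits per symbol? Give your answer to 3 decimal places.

1.890 bits/symbol

Probabilities are the counts divided by 145.
Repeatedly combine the two least-probable nodes; the expected code length is the sum of the merged weights.
merge 3/145 + 38/145 → 41/145
merge 41/145 + 47/145 → 88/145
merge 57/145 + 88/145 → 1
L = 41/145 + 88/145 + 1 = 274/145 ≈ 1.890 bits/symbol.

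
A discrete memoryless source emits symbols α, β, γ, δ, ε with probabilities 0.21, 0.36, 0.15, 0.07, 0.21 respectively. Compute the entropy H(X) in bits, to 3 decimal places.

2.155 bits

H = −Σ pᵢ log₂ pᵢ.
−0.21·log₂(0.21) = 0.4728
−0.36·log₂(0.36) = 0.5306
−0.15·log₂(0.15) = 0.4105
−0.07·log₂(0.07) = 0.2686
−0.21·log₂(0.21) = 0.4728
Sum ≈ 2.1554 → 2.155 bits.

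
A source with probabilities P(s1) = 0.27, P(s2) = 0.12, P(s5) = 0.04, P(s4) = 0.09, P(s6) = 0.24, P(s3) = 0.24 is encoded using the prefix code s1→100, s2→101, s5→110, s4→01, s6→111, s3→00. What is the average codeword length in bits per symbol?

2.67 bits/symbol

L̄ = Σ pᵢ·ℓᵢ = 0.27·3 + 0.12·3 + 0.04·3 + 0.09·2 + 0.24·3 + 0.24·2 = 2.67 bits/symbol.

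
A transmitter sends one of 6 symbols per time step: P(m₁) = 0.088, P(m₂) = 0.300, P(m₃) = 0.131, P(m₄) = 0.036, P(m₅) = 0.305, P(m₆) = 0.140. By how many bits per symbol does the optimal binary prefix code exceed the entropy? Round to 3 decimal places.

0.073 bits

Entropy H = −Σ p log₂ p ≈ 2.3061 bits.
Huffman merges: 9/250+11/125→31/250; 31/250+131/1000→51/200; 7/50+51/200→79/200; 3/10+61/200→121/200; 79/200+121/200→1. L = 2379/1000 ≈ 2.3790.
L − H = 2.3790 − 2.3061 = 0.073 bits.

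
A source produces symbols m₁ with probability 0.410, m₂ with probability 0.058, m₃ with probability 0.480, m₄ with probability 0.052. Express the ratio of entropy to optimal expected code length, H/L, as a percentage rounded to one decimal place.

Entropy H = −Σ p log₂ p ≈ 1.4957 bits.
Huffman merges: 13/250+29/500→11/100; 11/100+41/100→13/25; 12/25+13/25→1. L = 163/100 ≈ 1.6300.
Efficiency = H/L = 1.4957/1.6300 = 91.8%.

91.8%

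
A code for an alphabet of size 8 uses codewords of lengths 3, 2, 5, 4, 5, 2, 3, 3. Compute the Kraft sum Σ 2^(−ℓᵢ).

1

With common denominator 2^5 = 32: Σ 2^(−ℓᵢ) = 4/32 + 8/32 + 1/32 + 2/32 + 1/32 + 8/32 + 4/32 + 4/32 = 32/32 = 1.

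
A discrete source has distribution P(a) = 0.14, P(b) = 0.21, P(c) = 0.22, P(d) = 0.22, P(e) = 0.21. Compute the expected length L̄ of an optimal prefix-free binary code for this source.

2.35 bits/symbol

Repeatedly combine the two least-probable nodes; the expected code length is the sum of the merged weights.
merge 7/50 + 21/100 → 7/20
merge 21/100 + 11/50 → 43/100
merge 11/50 + 7/20 → 57/100
merge 43/100 + 57/100 → 1
L = 7/20 + 43/100 + 57/100 + 1 = 47/20 = 2.35 bits/symbol.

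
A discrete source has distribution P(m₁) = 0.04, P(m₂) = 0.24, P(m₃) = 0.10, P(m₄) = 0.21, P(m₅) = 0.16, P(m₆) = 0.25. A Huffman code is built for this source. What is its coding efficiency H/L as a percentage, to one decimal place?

98.7%

Entropy H = −Σ p log₂ p ≈ 2.4079 bits.
Huffman merges: 1/25+1/10→7/50; 7/50+4/25→3/10; 21/100+6/25→9/20; 1/4+3/10→11/20; 9/20+11/20→1. L = 61/25 ≈ 2.4400.
Efficiency = H/L = 2.4079/2.4400 = 98.7%.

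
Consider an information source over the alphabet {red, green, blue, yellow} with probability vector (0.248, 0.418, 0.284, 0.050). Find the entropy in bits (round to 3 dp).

H = −Σ pᵢ log₂ pᵢ.
−0.248·log₂(0.248) = 0.4989
−0.418·log₂(0.418) = 0.5260
−0.284·log₂(0.284) = 0.5158
−0.050·log₂(0.050) = 0.2161
Sum ≈ 1.7567 → 1.757 bits.

1.757 bits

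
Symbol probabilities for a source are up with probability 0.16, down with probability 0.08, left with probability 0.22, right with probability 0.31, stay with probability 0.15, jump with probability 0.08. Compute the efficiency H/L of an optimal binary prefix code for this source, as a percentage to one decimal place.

98.0%

Entropy H = −Σ p log₂ p ≈ 2.4209 bits.
Huffman merges: 2/25+2/25→4/25; 3/20+4/25→31/100; 4/25+11/50→19/50; 31/100+31/100→31/50; 19/50+31/50→1. L = 247/100 ≈ 2.4700.
Efficiency = H/L = 2.4209/2.4700 = 98.0%.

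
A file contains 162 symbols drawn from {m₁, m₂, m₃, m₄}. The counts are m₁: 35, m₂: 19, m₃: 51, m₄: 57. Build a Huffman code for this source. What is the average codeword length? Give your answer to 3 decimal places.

1.981 bits/symbol

Probabilities are the counts divided by 162.
Repeatedly combine the two least-probable nodes; the expected code length is the sum of the merged weights.
merge 19/162 + 35/162 → 1/3
merge 17/54 + 1/3 → 35/54
merge 19/54 + 35/54 → 1
L = 1/3 + 35/54 + 1 = 107/54 ≈ 1.981 bits/symbol.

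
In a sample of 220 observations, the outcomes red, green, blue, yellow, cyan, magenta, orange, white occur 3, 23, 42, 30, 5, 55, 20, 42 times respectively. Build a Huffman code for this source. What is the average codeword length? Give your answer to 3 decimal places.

2.723 bits/symbol

Probabilities are the counts divided by 220.
Repeatedly combine the two least-probable nodes; the expected code length is the sum of the merged weights.
merge 3/220 + 1/44 → 2/55
merge 2/55 + 1/11 → 7/55
merge 23/220 + 7/55 → 51/220
merge 3/22 + 21/110 → 18/55
merge 21/110 + 51/220 → 93/220
merge 1/4 + 18/55 → 127/220
merge 93/220 + 127/220 → 1
L = 2/55 + 7/55 + 51/220 + 18/55 + 93/220 + 127/220 + 1 = 599/220 ≈ 2.723 bits/symbol.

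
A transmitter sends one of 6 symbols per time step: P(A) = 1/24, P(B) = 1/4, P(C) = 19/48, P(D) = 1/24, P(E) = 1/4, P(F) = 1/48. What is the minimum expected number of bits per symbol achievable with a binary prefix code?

2.125 bits/symbol

Repeatedly combine the two least-probable nodes; the expected code length is the sum of the merged weights.
merge 1/48 + 1/24 → 1/16
merge 1/24 + 1/16 → 5/48
merge 5/48 + 1/4 → 17/48
merge 1/4 + 17/48 → 29/48
merge 19/48 + 29/48 → 1
L = 1/16 + 5/48 + 17/48 + 29/48 + 1 = 17/8 = 2.125 bits/symbol.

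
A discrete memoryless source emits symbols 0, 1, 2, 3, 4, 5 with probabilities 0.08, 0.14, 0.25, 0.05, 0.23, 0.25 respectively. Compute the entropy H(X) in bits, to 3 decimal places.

H = −Σ pᵢ log₂ pᵢ.
−0.08·log₂(0.08) = 0.2915
−0.14·log₂(0.14) = 0.3971
−0.25·log₂(0.25) = 0.5000
−0.05·log₂(0.05) = 0.2161
−0.23·log₂(0.23) = 0.4877
−0.25·log₂(0.25) = 0.5000
Sum ≈ 2.3924 → 2.392 bits.

2.392 bits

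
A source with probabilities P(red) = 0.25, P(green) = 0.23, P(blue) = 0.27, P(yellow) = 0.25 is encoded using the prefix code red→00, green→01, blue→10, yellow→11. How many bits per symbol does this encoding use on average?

2 bits/symbol

L̄ = Σ pᵢ·ℓᵢ = 0.25·2 + 0.23·2 + 0.27·2 + 0.25·2 = 2 bits/symbol.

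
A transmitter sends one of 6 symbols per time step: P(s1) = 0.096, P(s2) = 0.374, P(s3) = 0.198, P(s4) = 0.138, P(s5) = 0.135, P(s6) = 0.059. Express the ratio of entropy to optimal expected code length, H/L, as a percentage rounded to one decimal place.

97.3%

Entropy H = −Σ p log₂ p ≈ 2.3431 bits.
Huffman merges: 59/1000+12/125→31/200; 27/200+69/500→273/1000; 31/200+99/500→353/1000; 273/1000+353/1000→313/500; 187/500+313/500→1. L = 2407/1000 ≈ 2.4070.
Efficiency = H/L = 2.3431/2.4070 = 97.3%.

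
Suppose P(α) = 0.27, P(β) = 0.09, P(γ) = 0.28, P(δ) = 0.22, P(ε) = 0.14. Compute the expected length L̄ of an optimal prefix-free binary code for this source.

Repeatedly combine the two least-probable nodes; the expected code length is the sum of the merged weights.
merge 9/100 + 7/50 → 23/100
merge 11/50 + 23/100 → 9/20
merge 27/100 + 7/25 → 11/20
merge 9/20 + 11/20 → 1
L = 23/100 + 9/20 + 11/20 + 1 = 223/100 = 2.23 bits/symbol.

2.23 bits/symbol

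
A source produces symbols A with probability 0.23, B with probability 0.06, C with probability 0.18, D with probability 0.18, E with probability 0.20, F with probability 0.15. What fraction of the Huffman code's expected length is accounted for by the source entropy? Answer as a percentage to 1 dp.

97.1%

Entropy H = −Σ p log₂ p ≈ 2.4967 bits.
Huffman merges: 3/50+3/20→21/100; 9/50+9/50→9/25; 1/5+21/100→41/100; 23/100+9/25→59/100; 41/100+59/100→1. L = 257/100 ≈ 2.5700.
Efficiency = H/L = 2.4967/2.5700 = 97.1%.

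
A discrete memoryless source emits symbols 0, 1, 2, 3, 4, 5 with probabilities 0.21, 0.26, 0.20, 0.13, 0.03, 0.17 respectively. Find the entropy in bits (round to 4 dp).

2.4115 bits

H = −Σ pᵢ log₂ pᵢ.
−0.21·log₂(0.21) = 0.4728
−0.26·log₂(0.26) = 0.5053
−0.20·log₂(0.20) = 0.4644
−0.13·log₂(0.13) = 0.3826
−0.03·log₂(0.03) = 0.1518
−0.17·log₂(0.17) = 0.4346
Sum ≈ 2.4115 → 2.4115 bits.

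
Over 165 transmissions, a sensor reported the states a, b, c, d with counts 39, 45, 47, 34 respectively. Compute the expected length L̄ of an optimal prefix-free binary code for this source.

Probabilities are the counts divided by 165.
Repeatedly combine the two least-probable nodes; the expected code length is the sum of the merged weights.
merge 34/165 + 13/55 → 73/165
merge 3/11 + 47/165 → 92/165
merge 73/165 + 92/165 → 1
L = 73/165 + 92/165 + 1 = 2 bits/symbol.

2 bits/symbol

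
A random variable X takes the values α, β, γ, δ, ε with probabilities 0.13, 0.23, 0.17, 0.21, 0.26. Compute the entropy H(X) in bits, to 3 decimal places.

H = −Σ pᵢ log₂ pᵢ.
−0.13·log₂(0.13) = 0.3826
−0.23·log₂(0.23) = 0.4877
−0.17·log₂(0.17) = 0.4346
−0.21·log₂(0.21) = 0.4728
−0.26·log₂(0.26) = 0.5053
Sum ≈ 2.2830 → 2.283 bits.

2.283 bits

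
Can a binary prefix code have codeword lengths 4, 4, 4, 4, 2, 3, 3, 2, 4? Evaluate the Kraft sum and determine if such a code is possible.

1.0625; no

With common denominator 2^4 = 16: Σ 2^(−ℓᵢ) = 1/16 + 1/16 + 1/16 + 1/16 + 4/16 + 2/16 + 2/16 + 4/16 + 1/16 = 17/16 = 1.0625.
Kraft's inequality requires Σ ≤ 1; here Σ = 1.0625 > 1, so no such prefix code exists.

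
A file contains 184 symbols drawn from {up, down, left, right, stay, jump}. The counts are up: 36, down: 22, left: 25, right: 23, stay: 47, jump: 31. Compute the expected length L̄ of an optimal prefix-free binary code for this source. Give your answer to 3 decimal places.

Probabilities are the counts divided by 184.
Repeatedly combine the two least-probable nodes; the expected code length is the sum of the merged weights.
merge 11/92 + 1/8 → 45/184
merge 25/184 + 31/184 → 7/23
merge 9/46 + 45/184 → 81/184
merge 47/184 + 7/23 → 103/184
merge 81/184 + 103/184 → 1
L = 45/184 + 7/23 + 81/184 + 103/184 + 1 = 469/184 ≈ 2.549 bits/symbol.

2.549 bits/symbol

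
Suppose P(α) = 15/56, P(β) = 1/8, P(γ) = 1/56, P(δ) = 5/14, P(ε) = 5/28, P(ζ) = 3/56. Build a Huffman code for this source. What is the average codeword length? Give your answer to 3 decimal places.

2.268 bits/symbol

Repeatedly combine the two least-probable nodes; the expected code length is the sum of the merged weights.
merge 1/56 + 3/56 → 1/14
merge 1/14 + 1/8 → 11/56
merge 5/28 + 11/56 → 3/8
merge 15/56 + 5/14 → 5/8
merge 3/8 + 5/8 → 1
L = 1/14 + 11/56 + 3/8 + 5/8 + 1 = 127/56 ≈ 2.268 bits/symbol.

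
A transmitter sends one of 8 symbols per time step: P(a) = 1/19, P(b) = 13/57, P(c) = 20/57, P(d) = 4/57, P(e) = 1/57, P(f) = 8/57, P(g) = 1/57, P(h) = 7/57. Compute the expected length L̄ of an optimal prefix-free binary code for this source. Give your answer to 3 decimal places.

2.544 bits/symbol

Repeatedly combine the two least-probable nodes; the expected code length is the sum of the merged weights.
merge 1/57 + 1/57 → 2/57
merge 2/57 + 1/19 → 5/57
merge 4/57 + 5/57 → 3/19
merge 7/57 + 8/57 → 5/19
merge 3/19 + 13/57 → 22/57
merge 5/19 + 20/57 → 35/57
merge 22/57 + 35/57 → 1
L = 2/57 + 5/57 + 3/19 + 5/19 + 22/57 + 35/57 + 1 = 145/57 ≈ 2.544 bits/symbol.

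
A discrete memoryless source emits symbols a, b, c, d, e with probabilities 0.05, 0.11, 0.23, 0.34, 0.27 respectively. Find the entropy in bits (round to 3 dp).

H = −Σ pᵢ log₂ pᵢ.
−0.05·log₂(0.05) = 0.2161
−0.11·log₂(0.11) = 0.3503
−0.23·log₂(0.23) = 0.4877
−0.34·log₂(0.34) = 0.5292
−0.27·log₂(0.27) = 0.5100
Sum ≈ 2.0932 → 2.093 bits.

2.093 bits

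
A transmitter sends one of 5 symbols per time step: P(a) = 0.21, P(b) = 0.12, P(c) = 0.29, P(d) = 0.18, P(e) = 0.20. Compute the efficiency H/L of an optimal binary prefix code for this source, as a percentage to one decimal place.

98.6%

Entropy H = −Σ p log₂ p ≈ 2.2675 bits.
Huffman merges: 3/25+9/50→3/10; 1/5+21/100→41/100; 29/100+3/10→59/100; 41/100+59/100→1. L = 23/10 ≈ 2.3000.
Efficiency = H/L = 2.2675/2.3000 = 98.6%.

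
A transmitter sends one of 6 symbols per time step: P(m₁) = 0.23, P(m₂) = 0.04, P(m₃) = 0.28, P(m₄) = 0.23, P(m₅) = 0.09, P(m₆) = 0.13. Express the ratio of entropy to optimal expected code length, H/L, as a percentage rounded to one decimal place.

99.2%

Entropy H = −Σ p log₂ p ≈ 2.3706 bits.
Huffman merges: 1/25+9/100→13/100; 13/100+13/100→13/50; 23/100+23/100→23/50; 13/50+7/25→27/50; 23/50+27/50→1. L = 239/100 ≈ 2.3900.
Efficiency = H/L = 2.3706/2.3900 = 99.2%.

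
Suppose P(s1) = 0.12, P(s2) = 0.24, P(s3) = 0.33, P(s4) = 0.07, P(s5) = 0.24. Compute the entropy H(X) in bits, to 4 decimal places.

2.1517 bits

H = −Σ pᵢ log₂ pᵢ.
−0.12·log₂(0.12) = 0.3671
−0.24·log₂(0.24) = 0.4941
−0.33·log₂(0.33) = 0.5278
−0.07·log₂(0.07) = 0.2686
−0.24·log₂(0.24) = 0.4941
Sum ≈ 2.1517 → 2.1517 bits.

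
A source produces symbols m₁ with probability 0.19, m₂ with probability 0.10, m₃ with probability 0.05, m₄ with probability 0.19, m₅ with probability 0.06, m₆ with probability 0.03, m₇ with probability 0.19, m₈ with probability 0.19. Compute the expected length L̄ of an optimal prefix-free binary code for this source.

Repeatedly combine the two least-probable nodes; the expected code length is the sum of the merged weights.
merge 3/100 + 1/20 → 2/25
merge 3/50 + 2/25 → 7/50
merge 1/10 + 7/50 → 6/25
merge 19/100 + 19/100 → 19/50
merge 19/100 + 19/100 → 19/50
merge 6/25 + 19/50 → 31/50
merge 19/50 + 31/50 → 1
L = 2/25 + 7/50 + 6/25 + 19/50 + 19/50 + 31/50 + 1 = 71/25 = 2.84 bits/symbol.

2.84 bits/symbol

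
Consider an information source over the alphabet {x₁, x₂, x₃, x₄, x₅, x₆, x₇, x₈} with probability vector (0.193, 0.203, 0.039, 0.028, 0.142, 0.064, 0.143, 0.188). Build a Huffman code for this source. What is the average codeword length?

Repeatedly combine the two least-probable nodes; the expected code length is the sum of the merged weights.
merge 7/250 + 39/1000 → 67/1000
merge 8/125 + 67/1000 → 131/1000
merge 131/1000 + 71/500 → 273/1000
merge 143/1000 + 47/250 → 331/1000
merge 193/1000 + 203/1000 → 99/250
merge 273/1000 + 331/1000 → 151/250
merge 99/250 + 151/250 → 1
L = 67/1000 + 131/1000 + 273/1000 + 331/1000 + 99/250 + 151/250 + 1 = 1401/500 = 2.802 bits/symbol.

2.802 bits/symbol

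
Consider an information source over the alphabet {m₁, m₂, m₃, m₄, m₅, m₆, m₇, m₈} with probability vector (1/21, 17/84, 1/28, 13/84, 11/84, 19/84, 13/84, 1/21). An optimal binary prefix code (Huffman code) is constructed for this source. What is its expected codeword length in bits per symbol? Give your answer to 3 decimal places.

2.786 bits/symbol

Repeatedly combine the two least-probable nodes; the expected code length is the sum of the merged weights.
merge 1/28 + 1/21 → 1/12
merge 1/21 + 1/12 → 11/84
merge 11/84 + 11/84 → 11/42
merge 13/84 + 13/84 → 13/42
merge 17/84 + 19/84 → 3/7
merge 11/42 + 13/42 → 4/7
merge 3/7 + 4/7 → 1
L = 1/12 + 11/84 + 11/42 + 13/42 + 3/7 + 4/7 + 1 = 39/14 ≈ 2.786 bits/symbol.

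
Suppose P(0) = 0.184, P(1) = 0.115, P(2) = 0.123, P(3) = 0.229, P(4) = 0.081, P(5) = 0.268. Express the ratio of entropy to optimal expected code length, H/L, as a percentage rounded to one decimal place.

98.7%

Entropy H = −Σ p log₂ p ≈ 2.4699 bits.
Huffman merges: 81/1000+23/200→49/250; 123/1000+23/125→307/1000; 49/250+229/1000→17/40; 67/250+307/1000→23/40; 17/40+23/40→1. L = 2503/1000 ≈ 2.5030.
Efficiency = H/L = 2.4699/2.5030 = 98.7%.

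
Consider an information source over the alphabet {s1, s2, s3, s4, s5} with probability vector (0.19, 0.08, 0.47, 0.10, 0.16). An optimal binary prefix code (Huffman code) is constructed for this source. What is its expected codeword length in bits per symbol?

2.05 bits/symbol

Repeatedly combine the two least-probable nodes; the expected code length is the sum of the merged weights.
merge 2/25 + 1/10 → 9/50
merge 4/25 + 9/50 → 17/50
merge 19/100 + 17/50 → 53/100
merge 47/100 + 53/100 → 1
L = 9/50 + 17/50 + 53/100 + 1 = 41/20 = 2.05 bits/symbol.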